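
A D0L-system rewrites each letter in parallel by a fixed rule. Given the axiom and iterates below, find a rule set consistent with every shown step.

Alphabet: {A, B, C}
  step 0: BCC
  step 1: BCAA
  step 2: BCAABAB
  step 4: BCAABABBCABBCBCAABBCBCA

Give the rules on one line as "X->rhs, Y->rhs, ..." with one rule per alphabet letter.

  step 1 ⇒ step 2: BCAA ⇒ BC·A·AB·AB
    A ↦ AB
    B ↦ BC
    C ↦ A

A->AB, B->BC, C->A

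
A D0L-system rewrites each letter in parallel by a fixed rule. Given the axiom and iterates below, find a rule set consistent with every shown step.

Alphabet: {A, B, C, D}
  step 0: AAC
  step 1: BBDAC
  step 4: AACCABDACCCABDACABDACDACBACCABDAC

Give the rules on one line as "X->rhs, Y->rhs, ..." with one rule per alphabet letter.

A->B, B->A, C->DAC, D->CCA

  step 0 ⇒ step 1: AAC ⇒ B·B·DAC
    A ↦ B
    C ↦ DAC
    B ↦ A  (constrained at step 1)
    D ↦ CCA  (constrained at step 1)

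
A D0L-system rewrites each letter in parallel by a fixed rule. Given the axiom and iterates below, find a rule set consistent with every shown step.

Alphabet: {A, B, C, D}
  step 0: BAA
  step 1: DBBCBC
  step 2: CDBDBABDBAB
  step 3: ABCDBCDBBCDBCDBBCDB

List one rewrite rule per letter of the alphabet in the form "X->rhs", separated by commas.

  step 2 ⇒ step 3: CDBDBABDBAB ⇒ AB·C·DB·C·DB·BC·DB·C·DB·BC·DB
    A ↦ BC
    B ↦ DB
    C ↦ AB
    D ↦ C

A->BC, B->DB, C->AB, D->C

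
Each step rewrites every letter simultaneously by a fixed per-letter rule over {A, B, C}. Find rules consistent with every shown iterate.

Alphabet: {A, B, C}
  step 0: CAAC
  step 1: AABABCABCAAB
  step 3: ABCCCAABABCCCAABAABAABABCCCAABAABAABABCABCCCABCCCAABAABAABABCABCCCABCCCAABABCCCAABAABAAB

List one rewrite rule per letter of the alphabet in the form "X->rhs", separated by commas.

  step 0 ⇒ step 1: CAAC ⇒ AAB·ABC·ABC·AAB
    A ↦ ABC
    C ↦ AAB
    B ↦ CC  (constrained at step 1)

A->ABC, B->CC, C->AAB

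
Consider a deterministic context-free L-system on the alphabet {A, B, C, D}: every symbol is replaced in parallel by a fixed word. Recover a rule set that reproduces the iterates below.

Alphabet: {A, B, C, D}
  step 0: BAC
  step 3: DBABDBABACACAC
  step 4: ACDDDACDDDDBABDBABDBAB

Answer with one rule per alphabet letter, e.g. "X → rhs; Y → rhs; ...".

A->D, B->D, C->BAB, D->AC

  step 3 ⇒ step 4: DBABDBABACACAC ⇒ AC·D·D·D·AC·D·D·D·D·BAB·D·BAB·D·BAB
    A ↦ D
    B ↦ D
    C ↦ BAB
    D ↦ AC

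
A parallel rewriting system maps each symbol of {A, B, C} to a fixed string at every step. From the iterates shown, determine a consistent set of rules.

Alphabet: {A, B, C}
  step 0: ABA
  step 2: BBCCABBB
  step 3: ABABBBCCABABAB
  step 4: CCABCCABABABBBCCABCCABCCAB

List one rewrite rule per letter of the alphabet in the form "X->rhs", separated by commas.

A->CC, B->AB, C->B

  step 3 ⇒ step 4: ABABBBCCABABAB ⇒ CC·AB·CC·AB·AB·AB·B·B·CC·AB·CC·AB·CC·AB
    A ↦ CC
    B ↦ AB
    C ↦ B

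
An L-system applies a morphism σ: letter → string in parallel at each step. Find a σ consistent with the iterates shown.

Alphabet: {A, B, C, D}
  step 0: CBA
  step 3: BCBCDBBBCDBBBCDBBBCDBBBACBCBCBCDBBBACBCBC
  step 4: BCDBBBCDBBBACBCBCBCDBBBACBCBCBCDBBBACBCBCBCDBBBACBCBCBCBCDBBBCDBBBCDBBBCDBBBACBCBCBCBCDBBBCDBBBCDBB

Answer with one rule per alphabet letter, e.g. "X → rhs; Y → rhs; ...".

  step 3 ⇒ step 4: BCBCDBBBCDBBBCDBBBCDBBBACBCBCBCDBBBACBCBC ⇒ BC·DBB·BC·DBB·BAC·BC·BC·BC·DBB·BAC·BC·BC·BC·DBB·BAC·BC·BC·BC·DBB·BAC·BC·BC·BC·BC·DBB·BC·DBB·BC·DBB·BC·DBB·BAC·BC·BC·BC·BC·DBB·BC·DBB·BC·DBB
    A ↦ BC
    B ↦ BC
    C ↦ DBB
    D ↦ BAC

A->BC, B->BC, C->DBB, D->BAC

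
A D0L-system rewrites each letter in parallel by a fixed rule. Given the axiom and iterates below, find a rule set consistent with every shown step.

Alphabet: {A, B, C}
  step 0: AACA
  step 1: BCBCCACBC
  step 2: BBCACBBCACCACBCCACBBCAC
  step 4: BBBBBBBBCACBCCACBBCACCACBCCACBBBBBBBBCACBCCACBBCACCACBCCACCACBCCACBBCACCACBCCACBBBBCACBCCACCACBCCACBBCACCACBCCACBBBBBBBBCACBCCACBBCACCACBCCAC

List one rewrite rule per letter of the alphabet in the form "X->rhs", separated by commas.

  step 1 ⇒ step 2: BCBCCACBC ⇒ BB·CAC·BB·CAC·CAC·BC·CAC·BB·CAC
    A ↦ BC
    B ↦ BB
    C ↦ CAC

A->BC, B->BB, C->CAC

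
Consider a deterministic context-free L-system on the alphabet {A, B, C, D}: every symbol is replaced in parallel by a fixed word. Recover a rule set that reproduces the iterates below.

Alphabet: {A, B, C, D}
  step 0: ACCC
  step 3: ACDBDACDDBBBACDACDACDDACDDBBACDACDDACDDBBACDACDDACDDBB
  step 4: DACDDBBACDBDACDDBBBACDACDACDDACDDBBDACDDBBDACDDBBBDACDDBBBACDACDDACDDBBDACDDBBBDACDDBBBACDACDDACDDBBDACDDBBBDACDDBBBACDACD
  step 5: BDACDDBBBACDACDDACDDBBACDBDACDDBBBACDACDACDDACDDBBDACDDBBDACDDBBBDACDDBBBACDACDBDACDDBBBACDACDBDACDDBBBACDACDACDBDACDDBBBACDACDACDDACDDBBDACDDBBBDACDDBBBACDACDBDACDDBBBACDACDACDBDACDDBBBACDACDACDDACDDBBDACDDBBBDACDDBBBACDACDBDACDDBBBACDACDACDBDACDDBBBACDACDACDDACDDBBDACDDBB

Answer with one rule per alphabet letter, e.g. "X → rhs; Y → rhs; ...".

  step 4 ⇒ step 5: DACDDBBACDBDACDDBBBACDACDACDDACDDBBDACDDBBDACDDBBBDACDDBBBACDACDDACDDBBDACDDBBBDACDDBBBACDACDDACDDBBDACDDBBBDACDDBBBACDACD ⇒ B·DAC·DDB·B·B·ACD·ACD·DAC·DDB·B·ACD·B·DAC·DDB·B·B·ACD·ACD·ACD·DAC·DDB·B·DAC·DDB·B·DAC·DDB·B·B·DAC·DDB·B·B·ACD·ACD·B·DAC·DDB·B·B·ACD·ACD·B·DAC·DDB·B·B·ACD·ACD·ACD·B·DAC·DDB·B·B·ACD·ACD·ACD·DAC·DDB·B·DAC·DDB·B·B·DAC·DDB·B·B·ACD·ACD·B·DAC·DDB·B·B·ACD·ACD·ACD·B·DAC·DDB·B·B·ACD·ACD·ACD·DAC·DDB·B·DAC·DDB·B·B·DAC·DDB·B·B·ACD·ACD·B·DAC·DDB·B·B·ACD·ACD·ACD·B·DAC·DDB·B·B·ACD·ACD·ACD·DAC·DDB·B·DAC·DDB·B
    A ↦ DAC
    B ↦ ACD
    C ↦ DDB
    D ↦ B

A->DAC, B->ACD, C->DDB, D->B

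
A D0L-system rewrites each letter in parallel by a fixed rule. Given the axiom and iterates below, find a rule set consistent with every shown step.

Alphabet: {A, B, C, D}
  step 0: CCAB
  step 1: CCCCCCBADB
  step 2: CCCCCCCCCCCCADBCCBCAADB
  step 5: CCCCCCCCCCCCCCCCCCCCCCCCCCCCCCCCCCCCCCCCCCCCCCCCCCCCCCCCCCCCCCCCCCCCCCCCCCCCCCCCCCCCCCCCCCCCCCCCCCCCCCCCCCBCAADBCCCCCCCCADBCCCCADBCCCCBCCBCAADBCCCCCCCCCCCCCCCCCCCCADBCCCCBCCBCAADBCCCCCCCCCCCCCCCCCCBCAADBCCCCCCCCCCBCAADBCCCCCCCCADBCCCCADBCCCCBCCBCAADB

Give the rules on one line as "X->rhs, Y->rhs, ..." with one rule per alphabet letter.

A->CCB, B->ADB, C->CC, D->CA

  step 1 ⇒ step 2: CCCCCCBADB ⇒ CC·CC·CC·CC·CC·CC·ADB·CCB·CA·ADB
    A ↦ CCB
    B ↦ ADB
    C ↦ CC
    D ↦ CA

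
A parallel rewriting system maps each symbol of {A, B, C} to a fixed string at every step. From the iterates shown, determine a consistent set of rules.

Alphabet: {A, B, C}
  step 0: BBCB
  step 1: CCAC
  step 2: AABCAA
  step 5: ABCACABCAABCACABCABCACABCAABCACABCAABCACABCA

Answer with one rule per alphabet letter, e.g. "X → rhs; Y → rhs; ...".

  step 1 ⇒ step 2: CCAC ⇒ A·A·BCA·A
    A ↦ BCA
    C ↦ A
  step 0 ⇒ step 1: BBCB ⇒ C·C·A·C
    B ↦ C

A->BCA, B->C, C->A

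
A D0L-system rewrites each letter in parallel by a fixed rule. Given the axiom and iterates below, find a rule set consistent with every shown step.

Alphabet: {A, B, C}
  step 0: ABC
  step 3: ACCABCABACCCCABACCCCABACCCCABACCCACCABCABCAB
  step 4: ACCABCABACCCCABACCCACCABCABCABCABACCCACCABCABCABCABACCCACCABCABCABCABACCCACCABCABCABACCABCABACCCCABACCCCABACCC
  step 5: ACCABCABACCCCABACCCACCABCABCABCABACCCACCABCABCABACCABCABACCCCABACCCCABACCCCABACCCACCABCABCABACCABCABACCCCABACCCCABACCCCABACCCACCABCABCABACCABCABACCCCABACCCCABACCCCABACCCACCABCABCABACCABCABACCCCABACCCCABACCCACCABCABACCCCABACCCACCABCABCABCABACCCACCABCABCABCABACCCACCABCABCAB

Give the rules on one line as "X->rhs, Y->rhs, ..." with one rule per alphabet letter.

A->AC, B->CC, C->CAB

  step 4 ⇒ step 5: ACCABCABACCCCABACCCACCABCABCABCABACCCACCABCABCABCABACCCACCABCABCABCABACCCACCABCABCABACCABCABACCCCABACCCCABACCC ⇒ AC·CAB·CAB·AC·CC·CAB·AC·CC·AC·CAB·CAB·CAB·CAB·AC·CC·AC·CAB·CAB·CAB·AC·CAB·CAB·AC·CC·CAB·AC·CC·CAB·AC·CC·CAB·AC·CC·AC·CAB·CAB·CAB·AC·CAB·CAB·AC·CC·CAB·AC·CC·CAB·AC·CC·CAB·AC·CC·AC·CAB·CAB·CAB·AC·CAB·CAB·AC·CC·CAB·AC·CC·CAB·AC·CC·CAB·AC·CC·AC·CAB·CAB·CAB·AC·CAB·CAB·AC·CC·CAB·AC·CC·CAB·AC·CC·AC·CAB·CAB·AC·CC·CAB·AC·CC·AC·CAB·CAB·CAB·CAB·AC·CC·AC·CAB·CAB·CAB·CAB·AC·CC·AC·CAB·CAB·CAB
    A ↦ AC
    B ↦ CC
    C ↦ CAB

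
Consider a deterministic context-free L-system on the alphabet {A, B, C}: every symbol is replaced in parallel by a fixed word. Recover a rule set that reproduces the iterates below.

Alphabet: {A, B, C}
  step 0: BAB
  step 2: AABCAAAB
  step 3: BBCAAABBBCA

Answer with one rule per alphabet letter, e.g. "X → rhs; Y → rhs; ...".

  step 2 ⇒ step 3: AABCAAAB ⇒ B·B·CA·AA·B·B·B·CA
    A ↦ B
    B ↦ CA
    C ↦ AA

A->B, B->CA, C->AA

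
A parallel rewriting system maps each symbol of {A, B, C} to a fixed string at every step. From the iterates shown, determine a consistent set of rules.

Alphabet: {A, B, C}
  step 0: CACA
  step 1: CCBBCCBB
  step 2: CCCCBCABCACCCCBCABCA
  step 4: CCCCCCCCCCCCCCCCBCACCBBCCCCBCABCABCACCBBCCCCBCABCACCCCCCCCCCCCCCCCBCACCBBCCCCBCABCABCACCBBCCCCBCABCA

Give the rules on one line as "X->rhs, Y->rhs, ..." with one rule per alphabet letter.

A->BB, B->BCA, C->CC

  step 1 ⇒ step 2: CCBBCCBB ⇒ CC·CC·BCA·BCA·CC·CC·BCA·BCA
    B ↦ BCA
    C ↦ CC
  step 0 ⇒ step 1: CACA ⇒ CC·BB·CC·BB
    A ↦ BB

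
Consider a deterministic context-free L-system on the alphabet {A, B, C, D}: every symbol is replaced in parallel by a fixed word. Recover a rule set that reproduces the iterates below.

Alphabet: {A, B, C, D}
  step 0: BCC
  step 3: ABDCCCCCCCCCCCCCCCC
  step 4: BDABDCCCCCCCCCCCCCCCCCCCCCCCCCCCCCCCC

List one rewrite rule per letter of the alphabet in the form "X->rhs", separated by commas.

A->BD, B->A, C->CC, D->BD

  step 3 ⇒ step 4: ABDCCCCCCCCCCCCCCCC ⇒ BD·A·BD·CC·CC·CC·CC·CC·CC·CC·CC·CC·CC·CC·CC·CC·CC·CC·CC
    A ↦ BD
    B ↦ A
    C ↦ CC
    D ↦ BD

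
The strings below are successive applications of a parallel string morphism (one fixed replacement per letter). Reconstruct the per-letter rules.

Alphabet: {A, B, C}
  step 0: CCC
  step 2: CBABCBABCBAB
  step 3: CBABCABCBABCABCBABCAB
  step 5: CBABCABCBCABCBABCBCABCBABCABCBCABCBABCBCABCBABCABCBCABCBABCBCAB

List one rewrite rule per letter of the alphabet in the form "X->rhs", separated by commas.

A->C, B->AB, C->CB

  step 2 ⇒ step 3: CBABCBABCBAB ⇒ CB·AB·C·AB·CB·AB·C·AB·CB·AB·C·AB
    A ↦ C
    B ↦ AB
    C ↦ CB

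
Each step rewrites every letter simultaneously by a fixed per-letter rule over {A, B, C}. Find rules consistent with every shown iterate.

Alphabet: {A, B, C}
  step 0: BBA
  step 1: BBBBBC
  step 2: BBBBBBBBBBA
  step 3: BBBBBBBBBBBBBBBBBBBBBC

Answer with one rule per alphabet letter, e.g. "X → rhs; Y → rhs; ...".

  step 2 ⇒ step 3: BBBBBBBBBBA ⇒ BB·BB·BB·BB·BB·BB·BB·BB·BB·BB·BC
    A ↦ BC
    B ↦ BB
  step 1 ⇒ step 2: BBBBBC ⇒ BB·BB·BB·BB·BB·A
    C ↦ A

A->BC, B->BB, C->A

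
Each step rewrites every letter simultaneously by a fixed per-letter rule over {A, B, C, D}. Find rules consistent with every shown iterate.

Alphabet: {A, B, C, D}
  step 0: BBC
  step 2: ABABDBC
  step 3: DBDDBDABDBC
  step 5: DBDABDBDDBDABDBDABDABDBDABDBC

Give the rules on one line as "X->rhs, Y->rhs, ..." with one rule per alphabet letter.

A->DB, B->D, C->BC, D->AB

  step 2 ⇒ step 3: ABABDBC ⇒ DB·D·DB·D·AB·D·BC
    A ↦ DB
    B ↦ D
    C ↦ BC
    D ↦ AB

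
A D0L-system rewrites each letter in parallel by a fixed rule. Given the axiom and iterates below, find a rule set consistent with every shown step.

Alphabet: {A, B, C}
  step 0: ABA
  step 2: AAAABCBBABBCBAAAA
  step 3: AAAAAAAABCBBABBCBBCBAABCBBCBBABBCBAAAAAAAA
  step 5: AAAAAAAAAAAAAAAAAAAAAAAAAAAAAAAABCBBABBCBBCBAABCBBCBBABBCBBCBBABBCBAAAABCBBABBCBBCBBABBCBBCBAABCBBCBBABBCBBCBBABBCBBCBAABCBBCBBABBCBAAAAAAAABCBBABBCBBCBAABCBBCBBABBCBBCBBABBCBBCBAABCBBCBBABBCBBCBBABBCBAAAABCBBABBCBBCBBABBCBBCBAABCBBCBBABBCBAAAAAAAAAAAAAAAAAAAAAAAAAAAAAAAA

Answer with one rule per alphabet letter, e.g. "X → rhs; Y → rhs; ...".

A->AA, B->BCB, C->BAB

  step 2 ⇒ step 3: AAAABCBBABBCBAAAA ⇒ AA·AA·AA·AA·BCB·BAB·BCB·BCB·AA·BCB·BCB·BAB·BCB·AA·AA·AA·AA
    A ↦ AA
    B ↦ BCB
    C ↦ BAB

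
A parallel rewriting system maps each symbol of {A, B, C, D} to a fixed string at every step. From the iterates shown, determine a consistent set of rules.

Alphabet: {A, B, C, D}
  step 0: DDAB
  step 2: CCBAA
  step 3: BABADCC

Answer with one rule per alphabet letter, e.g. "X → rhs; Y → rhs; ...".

  step 2 ⇒ step 3: CCBAA ⇒ BA·BA·D·C·C
    A ↦ C
    B ↦ D
    C ↦ BA
    D ↦ A  (constrained at step 0)

A->C, B->D, C->BA, D->A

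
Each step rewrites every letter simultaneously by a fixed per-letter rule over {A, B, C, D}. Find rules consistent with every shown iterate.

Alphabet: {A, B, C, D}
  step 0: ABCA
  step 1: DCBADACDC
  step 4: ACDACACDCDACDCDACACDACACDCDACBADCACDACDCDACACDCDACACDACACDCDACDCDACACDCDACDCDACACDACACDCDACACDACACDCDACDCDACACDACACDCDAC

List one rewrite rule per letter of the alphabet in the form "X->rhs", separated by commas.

A->DC, B->BA, C->DAC, D->AC

  step 0 ⇒ step 1: ABCA ⇒ DC·BA·DAC·DC
    A ↦ DC
    B ↦ BA
    C ↦ DAC
    D ↦ AC  (constrained at step 1)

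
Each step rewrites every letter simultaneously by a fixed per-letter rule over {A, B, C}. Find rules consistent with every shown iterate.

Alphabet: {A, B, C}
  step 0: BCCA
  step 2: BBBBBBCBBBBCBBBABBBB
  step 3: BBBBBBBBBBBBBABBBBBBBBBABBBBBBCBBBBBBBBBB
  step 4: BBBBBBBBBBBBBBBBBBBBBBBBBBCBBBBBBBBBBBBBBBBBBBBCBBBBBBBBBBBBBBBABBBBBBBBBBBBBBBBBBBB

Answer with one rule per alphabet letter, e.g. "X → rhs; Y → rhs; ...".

A->CBB, B->BB, C->BA

  step 3 ⇒ step 4: BBBBBBBBBBBBBABBBBBBBBBABBBBBBCBBBBBBBBBB ⇒ BB·BB·BB·BB·BB·BB·BB·BB·BB·BB·BB·BB·BB·CBB·BB·BB·BB·BB·BB·BB·BB·BB·BB·CBB·BB·BB·BB·BB·BB·BB·BA·BB·BB·BB·BB·BB·BB·BB·BB·BB·BB
    A ↦ CBB
    B ↦ BB
    C ↦ BA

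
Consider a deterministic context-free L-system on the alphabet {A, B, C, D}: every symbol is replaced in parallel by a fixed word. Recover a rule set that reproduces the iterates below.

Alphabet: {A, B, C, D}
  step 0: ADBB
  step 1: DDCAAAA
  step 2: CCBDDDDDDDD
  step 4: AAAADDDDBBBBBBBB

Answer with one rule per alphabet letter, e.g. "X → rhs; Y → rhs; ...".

A->DD, B->AA, C->B, D->C

  step 1 ⇒ step 2: DDCAAAA ⇒ C·C·B·DD·DD·DD·DD
    A ↦ DD
    C ↦ B
    D ↦ C
  step 0 ⇒ step 1: ADBB ⇒ DD·C·AA·AA
    B ↦ AA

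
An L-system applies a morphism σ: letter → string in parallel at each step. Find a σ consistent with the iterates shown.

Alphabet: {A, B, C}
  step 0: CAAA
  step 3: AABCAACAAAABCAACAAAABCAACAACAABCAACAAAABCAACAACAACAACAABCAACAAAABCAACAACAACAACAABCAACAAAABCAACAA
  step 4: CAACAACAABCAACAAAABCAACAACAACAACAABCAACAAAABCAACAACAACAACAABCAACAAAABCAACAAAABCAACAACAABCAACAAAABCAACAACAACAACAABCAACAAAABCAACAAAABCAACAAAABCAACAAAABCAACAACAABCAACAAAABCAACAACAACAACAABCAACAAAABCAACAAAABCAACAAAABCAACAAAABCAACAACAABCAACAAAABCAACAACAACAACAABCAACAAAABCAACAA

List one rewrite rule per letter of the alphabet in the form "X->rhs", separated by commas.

A->CAA, B->C, C->AAB

  step 3 ⇒ step 4: AABCAACAAAABCAACAAAABCAACAACAABCAACAAAABCAACAACAACAACAABCAACAAAABCAACAACAACAACAABCAACAAAABCAACAA ⇒ CAA·CAA·C·AAB·CAA·CAA·AAB·CAA·CAA·CAA·CAA·C·AAB·CAA·CAA·AAB·CAA·CAA·CAA·CAA·C·AAB·CAA·CAA·AAB·CAA·CAA·AAB·CAA·CAA·C·AAB·CAA·CAA·AAB·CAA·CAA·CAA·CAA·C·AAB·CAA·CAA·AAB·CAA·CAA·AAB·CAA·CAA·AAB·CAA·CAA·AAB·CAA·CAA·C·AAB·CAA·CAA·AAB·CAA·CAA·CAA·CAA·C·AAB·CAA·CAA·AAB·CAA·CAA·AAB·CAA·CAA·AAB·CAA·CAA·AAB·CAA·CAA·C·AAB·CAA·CAA·AAB·CAA·CAA·CAA·CAA·C·AAB·CAA·CAA·AAB·CAA·CAA
    A ↦ CAA
    B ↦ C
    C ↦ AAB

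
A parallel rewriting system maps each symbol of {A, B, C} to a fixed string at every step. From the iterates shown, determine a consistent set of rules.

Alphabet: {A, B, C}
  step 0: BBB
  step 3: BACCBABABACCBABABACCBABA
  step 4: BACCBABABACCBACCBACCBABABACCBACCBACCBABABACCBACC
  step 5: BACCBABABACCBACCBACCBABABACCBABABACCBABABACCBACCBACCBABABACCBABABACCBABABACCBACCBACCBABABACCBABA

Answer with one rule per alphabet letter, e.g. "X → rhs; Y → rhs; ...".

  step 4 ⇒ step 5: BACCBABABACCBACCBACCBABABACCBACCBACCBABABACCBACC ⇒ BA·CC·BA·BA·BA·CC·BA·CC·BA·CC·BA·BA·BA·CC·BA·BA·BA·CC·BA·BA·BA·CC·BA·CC·BA·CC·BA·BA·BA·CC·BA·BA·BA·CC·BA·BA·BA·CC·BA·CC·BA·CC·BA·BA·BA·CC·BA·BA
    A ↦ CC
    B ↦ BA
    C ↦ BA

A->CC, B->BA, C->BA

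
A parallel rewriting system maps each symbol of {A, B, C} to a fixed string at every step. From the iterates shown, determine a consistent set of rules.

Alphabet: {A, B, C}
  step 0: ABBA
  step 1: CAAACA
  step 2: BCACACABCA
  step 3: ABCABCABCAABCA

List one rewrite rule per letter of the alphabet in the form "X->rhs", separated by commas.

A->CA, B->A, C->B

  step 2 ⇒ step 3: BCACACABCA ⇒ A·B·CA·B·CA·B·CA·A·B·CA
    A ↦ CA
    B ↦ A
    C ↦ B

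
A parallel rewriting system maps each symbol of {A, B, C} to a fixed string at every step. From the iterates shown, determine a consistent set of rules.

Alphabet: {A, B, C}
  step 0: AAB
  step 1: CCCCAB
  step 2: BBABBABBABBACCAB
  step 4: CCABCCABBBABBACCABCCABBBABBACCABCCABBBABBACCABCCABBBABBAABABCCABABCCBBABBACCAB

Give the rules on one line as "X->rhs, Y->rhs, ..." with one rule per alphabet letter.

  step 1 ⇒ step 2: CCCCAB ⇒ BBA·BBA·BBA·BBA·CC·AB
    A ↦ CC
    B ↦ AB
    C ↦ BBA

A->CC, B->AB, C->BBA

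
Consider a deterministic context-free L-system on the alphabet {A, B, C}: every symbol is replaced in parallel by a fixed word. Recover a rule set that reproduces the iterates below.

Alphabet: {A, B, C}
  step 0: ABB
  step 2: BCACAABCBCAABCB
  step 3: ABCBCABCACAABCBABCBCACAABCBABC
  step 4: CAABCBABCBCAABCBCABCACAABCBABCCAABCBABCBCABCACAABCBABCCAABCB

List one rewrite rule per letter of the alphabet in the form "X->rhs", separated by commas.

  step 3 ⇒ step 4: ABCBCABCACAABCBABCBCACAABCBABC ⇒ CA·ABC·B·ABC·B·CA·ABC·B·CA·B·CA·CA·ABC·B·ABC·CA·ABC·B·ABC·B·CA·B·CA·CA·ABC·B·ABC·CA·ABC·B
    A ↦ CA
    B ↦ ABC
    C ↦ B

A->CA, B->ABC, C->B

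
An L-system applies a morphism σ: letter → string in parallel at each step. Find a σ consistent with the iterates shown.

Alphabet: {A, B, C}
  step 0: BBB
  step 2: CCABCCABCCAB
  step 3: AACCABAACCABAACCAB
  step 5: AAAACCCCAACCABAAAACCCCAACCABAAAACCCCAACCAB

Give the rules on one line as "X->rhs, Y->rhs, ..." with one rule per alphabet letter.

A->CC, B->AB, C->A

  step 2 ⇒ step 3: CCABCCABCCAB ⇒ A·A·CC·AB·A·A·CC·AB·A·A·CC·AB
    A ↦ CC
    B ↦ AB
    C ↦ A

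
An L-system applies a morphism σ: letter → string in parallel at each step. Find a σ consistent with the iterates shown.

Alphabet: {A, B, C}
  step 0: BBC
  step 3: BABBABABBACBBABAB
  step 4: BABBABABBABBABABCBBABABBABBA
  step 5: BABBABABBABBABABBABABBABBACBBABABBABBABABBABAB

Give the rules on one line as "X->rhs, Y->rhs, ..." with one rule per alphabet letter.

A->B, B->BA, C->CB

  step 4 ⇒ step 5: BABBABABBABBABABCBBABABBABBA ⇒ BA·B·BA·BA·B·BA·B·BA·BA·B·BA·BA·B·BA·B·BA·CB·BA·BA·B·BA·B·BA·BA·B·BA·BA·B
    A ↦ B
    B ↦ BA
    C ↦ CB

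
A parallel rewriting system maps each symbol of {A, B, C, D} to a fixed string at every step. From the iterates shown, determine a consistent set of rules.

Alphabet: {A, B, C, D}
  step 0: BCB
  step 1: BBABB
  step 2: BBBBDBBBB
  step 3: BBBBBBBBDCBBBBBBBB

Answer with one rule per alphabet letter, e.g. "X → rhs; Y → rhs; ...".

A->D, B->BB, C->A, D->DC

  step 2 ⇒ step 3: BBBBDBBBB ⇒ BB·BB·BB·BB·DC·BB·BB·BB·BB
    B ↦ BB
    D ↦ DC
  step 1 ⇒ step 2: BBABB ⇒ BB·BB·D·BB·BB
    A ↦ D
  step 0 ⇒ step 1: BCB ⇒ BB·A·BB
    C ↦ A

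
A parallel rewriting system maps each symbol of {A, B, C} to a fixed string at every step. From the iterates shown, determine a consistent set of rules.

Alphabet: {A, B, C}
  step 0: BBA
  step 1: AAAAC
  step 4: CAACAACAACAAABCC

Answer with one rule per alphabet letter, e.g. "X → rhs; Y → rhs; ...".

  step 0 ⇒ step 1: BBA ⇒ AA·AA·C
    A ↦ C
    B ↦ AA
    C ↦ AB  (constrained at step 1)

A->C, B->AA, C->AB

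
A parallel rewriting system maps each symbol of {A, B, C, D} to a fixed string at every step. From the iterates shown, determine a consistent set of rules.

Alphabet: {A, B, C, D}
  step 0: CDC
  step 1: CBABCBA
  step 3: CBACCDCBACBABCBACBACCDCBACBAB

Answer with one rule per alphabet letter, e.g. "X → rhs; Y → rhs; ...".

A->CD, B->C, C->CBA, D->B

  step 0 ⇒ step 1: CDC ⇒ CBA·B·CBA
    C ↦ CBA
    D ↦ B
    A ↦ CD  (constrained at step 1)
    B ↦ C  (constrained at step 1)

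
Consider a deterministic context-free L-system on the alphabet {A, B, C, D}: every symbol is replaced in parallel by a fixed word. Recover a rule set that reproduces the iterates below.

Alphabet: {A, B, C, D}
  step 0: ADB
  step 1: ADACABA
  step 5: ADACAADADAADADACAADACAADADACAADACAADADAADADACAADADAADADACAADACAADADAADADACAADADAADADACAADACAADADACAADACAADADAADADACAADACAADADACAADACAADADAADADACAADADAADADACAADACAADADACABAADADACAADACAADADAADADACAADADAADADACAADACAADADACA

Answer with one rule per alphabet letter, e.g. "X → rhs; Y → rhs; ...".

A->AD, B->BA, C->ADA, D->ACA

  step 0 ⇒ step 1: ADB ⇒ AD·ACA·BA
    A ↦ AD
    B ↦ BA
    D ↦ ACA
    C ↦ ADA  (constrained at step 1)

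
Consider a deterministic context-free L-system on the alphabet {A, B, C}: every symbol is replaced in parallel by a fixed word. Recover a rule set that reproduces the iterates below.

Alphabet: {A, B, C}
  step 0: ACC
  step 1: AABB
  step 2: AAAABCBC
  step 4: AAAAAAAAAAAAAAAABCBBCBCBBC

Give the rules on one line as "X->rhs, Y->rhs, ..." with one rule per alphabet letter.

A->AA, B->BC, C->B

  step 1 ⇒ step 2: AABB ⇒ AA·AA·BC·BC
    A ↦ AA
    B ↦ BC
  step 0 ⇒ step 1: ACC ⇒ AA·B·B
    C ↦ B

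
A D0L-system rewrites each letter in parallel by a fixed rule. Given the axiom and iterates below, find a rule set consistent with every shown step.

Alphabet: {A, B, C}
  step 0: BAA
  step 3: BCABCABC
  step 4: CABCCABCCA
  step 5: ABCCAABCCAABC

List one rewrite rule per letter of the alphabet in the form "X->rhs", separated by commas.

  step 4 ⇒ step 5: CABCCABCCA ⇒ A·BC·C·A·A·BC·C·A·A·BC
    A ↦ BC
    B ↦ C
    C ↦ A

A->BC, B->C, C->A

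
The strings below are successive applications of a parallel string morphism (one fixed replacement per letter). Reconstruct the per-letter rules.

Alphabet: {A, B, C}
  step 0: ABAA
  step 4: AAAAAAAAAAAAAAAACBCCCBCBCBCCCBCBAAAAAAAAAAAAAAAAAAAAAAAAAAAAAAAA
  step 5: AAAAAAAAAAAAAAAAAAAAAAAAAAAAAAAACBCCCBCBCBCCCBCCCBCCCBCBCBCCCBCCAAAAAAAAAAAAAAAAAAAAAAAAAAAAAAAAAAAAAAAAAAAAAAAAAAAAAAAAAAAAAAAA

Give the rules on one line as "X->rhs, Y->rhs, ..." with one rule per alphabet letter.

A->AA, B->CC, C->CB

  step 4 ⇒ step 5: AAAAAAAAAAAAAAAACBCCCBCBCBCCCBCBAAAAAAAAAAAAAAAAAAAAAAAAAAAAAAAA ⇒ AA·AA·AA·AA·AA·AA·AA·AA·AA·AA·AA·AA·AA·AA·AA·AA·CB·CC·CB·CB·CB·CC·CB·CC·CB·CC·CB·CB·CB·CC·CB·CC·AA·AA·AA·AA·AA·AA·AA·AA·AA·AA·AA·AA·AA·AA·AA·AA·AA·AA·AA·AA·AA·AA·AA·AA·AA·AA·AA·AA·AA·AA·AA·AA
    A ↦ AA
    B ↦ CC
    C ↦ CB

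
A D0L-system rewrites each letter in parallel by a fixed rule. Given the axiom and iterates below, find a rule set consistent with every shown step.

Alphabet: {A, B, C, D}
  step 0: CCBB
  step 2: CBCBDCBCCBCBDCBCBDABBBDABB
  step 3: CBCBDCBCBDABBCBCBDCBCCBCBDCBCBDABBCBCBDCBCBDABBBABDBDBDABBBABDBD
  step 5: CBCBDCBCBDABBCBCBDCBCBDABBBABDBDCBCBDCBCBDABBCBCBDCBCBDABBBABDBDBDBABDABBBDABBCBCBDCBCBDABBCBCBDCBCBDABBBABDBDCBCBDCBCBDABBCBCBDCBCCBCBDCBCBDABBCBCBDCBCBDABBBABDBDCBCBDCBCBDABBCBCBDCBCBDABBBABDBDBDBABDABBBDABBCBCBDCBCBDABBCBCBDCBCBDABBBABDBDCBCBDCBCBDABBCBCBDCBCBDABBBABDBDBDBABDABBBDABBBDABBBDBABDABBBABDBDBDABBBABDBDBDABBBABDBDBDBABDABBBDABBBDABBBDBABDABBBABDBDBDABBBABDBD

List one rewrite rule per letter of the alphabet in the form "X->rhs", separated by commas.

A->BA, B->BD, C->CBC, D->ABB

  step 2 ⇒ step 3: CBCBDCBCCBCBDCBCBDABBBDABB ⇒ CBC·BD·CBC·BD·ABB·CBC·BD·CBC·CBC·BD·CBC·BD·ABB·CBC·BD·CBC·BD·ABB·BA·BD·BD·BD·ABB·BA·BD·BD
    A ↦ BA
    B ↦ BD
    C ↦ CBC
    D ↦ ABB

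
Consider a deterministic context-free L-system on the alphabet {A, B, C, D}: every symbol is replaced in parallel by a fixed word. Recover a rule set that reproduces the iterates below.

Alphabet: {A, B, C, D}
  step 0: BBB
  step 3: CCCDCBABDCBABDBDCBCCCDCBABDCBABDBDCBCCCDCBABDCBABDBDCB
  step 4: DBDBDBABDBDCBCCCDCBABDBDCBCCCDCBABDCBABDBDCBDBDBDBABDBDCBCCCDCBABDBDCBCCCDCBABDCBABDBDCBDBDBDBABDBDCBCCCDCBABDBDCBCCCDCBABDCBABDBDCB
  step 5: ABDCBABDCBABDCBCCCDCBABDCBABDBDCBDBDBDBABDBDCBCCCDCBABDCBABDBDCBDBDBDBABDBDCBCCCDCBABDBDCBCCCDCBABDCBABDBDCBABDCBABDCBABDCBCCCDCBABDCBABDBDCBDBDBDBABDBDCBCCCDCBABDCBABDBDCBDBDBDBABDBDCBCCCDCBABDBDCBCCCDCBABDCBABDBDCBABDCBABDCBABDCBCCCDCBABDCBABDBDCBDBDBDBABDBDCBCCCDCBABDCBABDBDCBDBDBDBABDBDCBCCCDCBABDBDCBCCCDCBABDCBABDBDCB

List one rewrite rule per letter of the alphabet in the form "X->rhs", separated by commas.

  step 4 ⇒ step 5: DBDBDBABDBDCBCCCDCBABDBDCBCCCDCBABDCBABDBDCBDBDBDBABDBDCBCCCDCBABDBDCBCCCDCBABDCBABDBDCBDBDBDBABDBDCBCCCDCBABDBDCBCCCDCBABDCBABDBDCB ⇒ AB·DCB·AB·DCB·AB·DCB·CCC·DCB·AB·DCB·AB·DB·DCB·DB·DB·DB·AB·DB·DCB·CCC·DCB·AB·DCB·AB·DB·DCB·DB·DB·DB·AB·DB·DCB·CCC·DCB·AB·DB·DCB·CCC·DCB·AB·DCB·AB·DB·DCB·AB·DCB·AB·DCB·AB·DCB·CCC·DCB·AB·DCB·AB·DB·DCB·DB·DB·DB·AB·DB·DCB·CCC·DCB·AB·DCB·AB·DB·DCB·DB·DB·DB·AB·DB·DCB·CCC·DCB·AB·DB·DCB·CCC·DCB·AB·DCB·AB·DB·DCB·AB·DCB·AB·DCB·AB·DCB·CCC·DCB·AB·DCB·AB·DB·DCB·DB·DB·DB·AB·DB·DCB·CCC·DCB·AB·DCB·AB·DB·DCB·DB·DB·DB·AB·DB·DCB·CCC·DCB·AB·DB·DCB·CCC·DCB·AB·DCB·AB·DB·DCB
    A ↦ CCC
    B ↦ DCB
    C ↦ DB
    D ↦ AB

A->CCC, B->DCB, C->DB, D->AB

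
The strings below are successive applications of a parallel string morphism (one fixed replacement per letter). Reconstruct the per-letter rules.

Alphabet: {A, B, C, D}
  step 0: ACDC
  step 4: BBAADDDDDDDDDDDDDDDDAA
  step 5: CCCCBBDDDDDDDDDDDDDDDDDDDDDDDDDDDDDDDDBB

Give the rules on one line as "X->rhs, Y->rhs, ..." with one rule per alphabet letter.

  step 4 ⇒ step 5: BBAADDDDDDDDDDDDDDDDAA ⇒ CC·CC·B·B·DD·DD·DD·DD·DD·DD·DD·DD·DD·DD·DD·DD·DD·DD·DD·DD·B·B
    A ↦ B
    B ↦ CC
    D ↦ DD
    C ↦ A  (constrained at step 0)

A->B, B->CC, C->A, D->DD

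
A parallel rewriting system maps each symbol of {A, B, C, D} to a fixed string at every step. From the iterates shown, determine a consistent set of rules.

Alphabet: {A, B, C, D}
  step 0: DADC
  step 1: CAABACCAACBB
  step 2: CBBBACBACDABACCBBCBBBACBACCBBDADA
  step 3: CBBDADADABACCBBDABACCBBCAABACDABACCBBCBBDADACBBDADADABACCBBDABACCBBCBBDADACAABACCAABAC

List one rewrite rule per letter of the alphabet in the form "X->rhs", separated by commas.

  step 2 ⇒ step 3: CBBBACBACDABACCBBCBBBACBACCBBDADA ⇒ CBB·DA·DA·DA·BAC·CBB·DA·BAC·CBB·CAA·BAC·DA·BAC·CBB·CBB·DA·DA·CBB·DA·DA·DA·BAC·CBB·DA·BAC·CBB·CBB·DA·DA·CAA·BAC·CAA·BAC
    A ↦ BAC
    B ↦ DA
    C ↦ CBB
    D ↦ CAA

A->BAC, B->DA, C->CBB, D->CAA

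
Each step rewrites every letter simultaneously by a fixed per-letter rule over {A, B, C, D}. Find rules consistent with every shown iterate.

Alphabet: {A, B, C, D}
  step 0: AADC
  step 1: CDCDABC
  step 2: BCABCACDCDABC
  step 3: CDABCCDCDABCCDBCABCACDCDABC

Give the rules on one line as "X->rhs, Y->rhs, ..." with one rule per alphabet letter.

  step 2 ⇒ step 3: BCABCACDCDABC ⇒ CDA·BC·CD·CDA·BC·CD·BC·A·BC·A·CD·CDA·BC
    A ↦ CD
    B ↦ CDA
    C ↦ BC
    D ↦ A

A->CD, B->CDA, C->BC, D->A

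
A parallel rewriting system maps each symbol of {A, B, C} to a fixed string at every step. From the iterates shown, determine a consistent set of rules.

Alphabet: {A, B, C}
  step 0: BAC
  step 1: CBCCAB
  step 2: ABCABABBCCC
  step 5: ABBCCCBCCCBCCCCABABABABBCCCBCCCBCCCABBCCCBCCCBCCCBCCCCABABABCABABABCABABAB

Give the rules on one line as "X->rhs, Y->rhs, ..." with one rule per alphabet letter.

A->BCC, B->C, C->AB

  step 1 ⇒ step 2: CBCCAB ⇒ AB·C·AB·AB·BCC·C
    A ↦ BCC
    B ↦ C
    C ↦ AB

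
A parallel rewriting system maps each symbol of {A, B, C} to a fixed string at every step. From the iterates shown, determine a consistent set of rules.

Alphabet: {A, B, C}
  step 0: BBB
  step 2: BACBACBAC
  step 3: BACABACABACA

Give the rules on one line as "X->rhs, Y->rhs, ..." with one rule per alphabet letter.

  step 2 ⇒ step 3: BACBACBAC ⇒ BA·C·A·BA·C·A·BA·C·A
    A ↦ C
    B ↦ BA
    C ↦ A

A->C, B->BA, C->A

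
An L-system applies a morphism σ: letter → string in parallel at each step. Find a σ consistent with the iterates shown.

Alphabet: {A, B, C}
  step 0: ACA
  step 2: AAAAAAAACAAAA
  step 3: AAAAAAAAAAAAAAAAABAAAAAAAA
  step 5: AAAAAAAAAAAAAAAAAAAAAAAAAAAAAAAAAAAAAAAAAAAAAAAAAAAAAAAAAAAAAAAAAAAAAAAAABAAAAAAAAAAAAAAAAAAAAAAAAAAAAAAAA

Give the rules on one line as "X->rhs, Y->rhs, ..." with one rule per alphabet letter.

  step 2 ⇒ step 3: AAAAAAAACAAAA ⇒ AA·AA·AA·AA·AA·AA·AA·AA·AB·AA·AA·AA·AA
    A ↦ AA
    C ↦ AB
    B ↦ AAC  (constrained at step 3)

A->AA, B->AAC, C->AB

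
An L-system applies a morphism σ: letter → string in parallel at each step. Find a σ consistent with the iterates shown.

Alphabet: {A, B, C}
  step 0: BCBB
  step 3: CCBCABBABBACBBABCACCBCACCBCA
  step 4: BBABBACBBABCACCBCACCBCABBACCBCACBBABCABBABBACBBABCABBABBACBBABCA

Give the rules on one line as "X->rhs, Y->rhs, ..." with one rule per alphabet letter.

A->BCA, B->C, C->BBA

  step 3 ⇒ step 4: CCBCABBABBACBBABCACCBCACCBCA ⇒ BBA·BBA·C·BBA·BCA·C·C·BCA·C·C·BCA·BBA·C·C·BCA·C·BBA·BCA·BBA·BBA·C·BBA·BCA·BBA·BBA·C·BBA·BCA
    A ↦ BCA
    B ↦ C
    C ↦ BBA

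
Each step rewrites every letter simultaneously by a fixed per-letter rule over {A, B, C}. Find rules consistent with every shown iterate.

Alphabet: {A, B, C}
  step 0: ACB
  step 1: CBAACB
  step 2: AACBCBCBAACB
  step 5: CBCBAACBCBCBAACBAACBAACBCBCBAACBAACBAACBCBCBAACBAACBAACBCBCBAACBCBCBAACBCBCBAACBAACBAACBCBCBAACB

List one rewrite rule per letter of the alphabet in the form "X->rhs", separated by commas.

  step 1 ⇒ step 2: CBAACB ⇒ AA·CB·CB·CB·AA·CB
    A ↦ CB
    B ↦ CB
    C ↦ AA

A->CB, B->CB, C->AA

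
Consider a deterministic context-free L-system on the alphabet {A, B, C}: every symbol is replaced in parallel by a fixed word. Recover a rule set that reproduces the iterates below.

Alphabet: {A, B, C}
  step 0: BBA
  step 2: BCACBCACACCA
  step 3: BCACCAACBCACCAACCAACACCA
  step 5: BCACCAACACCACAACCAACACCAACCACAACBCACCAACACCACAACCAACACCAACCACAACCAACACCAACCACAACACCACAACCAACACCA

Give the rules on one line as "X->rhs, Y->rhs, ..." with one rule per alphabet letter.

A->CA, B->BC, C->AC

  step 2 ⇒ step 3: BCACBCACACCA ⇒ BC·AC·CA·AC·BC·AC·CA·AC·CA·AC·AC·CA
    A ↦ CA
    B ↦ BC
    C ↦ AC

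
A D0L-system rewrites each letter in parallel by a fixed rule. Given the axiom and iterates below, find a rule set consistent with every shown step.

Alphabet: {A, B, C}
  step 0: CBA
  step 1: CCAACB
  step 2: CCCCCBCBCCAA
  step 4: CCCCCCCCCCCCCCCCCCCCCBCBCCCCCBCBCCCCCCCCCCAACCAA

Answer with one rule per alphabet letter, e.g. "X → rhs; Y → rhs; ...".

A->CB, B->AA, C->CC

  step 1 ⇒ step 2: CCAACB ⇒ CC·CC·CB·CB·CC·AA
    A ↦ CB
    B ↦ AA
    C ↦ CC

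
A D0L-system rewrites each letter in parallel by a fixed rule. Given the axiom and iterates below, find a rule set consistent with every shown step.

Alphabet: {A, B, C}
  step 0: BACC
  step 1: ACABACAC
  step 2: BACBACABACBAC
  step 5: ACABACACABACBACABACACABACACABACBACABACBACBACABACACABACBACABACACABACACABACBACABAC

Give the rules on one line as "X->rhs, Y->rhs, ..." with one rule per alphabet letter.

  step 1 ⇒ step 2: ACABACAC ⇒ B·AC·B·ACA·B·AC·B·AC
    A ↦ B
    B ↦ ACA
    C ↦ AC

A->B, B->ACA, C->AC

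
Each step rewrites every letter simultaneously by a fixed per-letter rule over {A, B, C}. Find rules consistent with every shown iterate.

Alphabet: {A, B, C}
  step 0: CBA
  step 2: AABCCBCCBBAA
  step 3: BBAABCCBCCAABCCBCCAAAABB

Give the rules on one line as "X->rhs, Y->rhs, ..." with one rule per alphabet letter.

A->B, B->AA, C->BCC

  step 2 ⇒ step 3: AABCCBCCBBAA ⇒ B·B·AA·BCC·BCC·AA·BCC·BCC·AA·AA·B·B
    A ↦ B
    B ↦ AA
    C ↦ BCC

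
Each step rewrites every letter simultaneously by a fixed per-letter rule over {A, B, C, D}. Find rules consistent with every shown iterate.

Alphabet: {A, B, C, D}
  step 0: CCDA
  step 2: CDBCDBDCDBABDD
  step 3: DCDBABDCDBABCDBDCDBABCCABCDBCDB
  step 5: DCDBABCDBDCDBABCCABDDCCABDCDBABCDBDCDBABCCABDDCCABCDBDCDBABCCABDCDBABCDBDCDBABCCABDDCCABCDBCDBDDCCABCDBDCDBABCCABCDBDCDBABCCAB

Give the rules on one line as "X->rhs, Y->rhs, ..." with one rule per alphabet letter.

  step 2 ⇒ step 3: CDBCDBDCDBABDD ⇒ D·CDB·AB·D·CDB·AB·CDB·D·CDB·AB·CC·AB·CDB·CDB
    A ↦ CC
    B ↦ AB
    C ↦ D
    D ↦ CDB

A->CC, B->AB, C->D, D->CDB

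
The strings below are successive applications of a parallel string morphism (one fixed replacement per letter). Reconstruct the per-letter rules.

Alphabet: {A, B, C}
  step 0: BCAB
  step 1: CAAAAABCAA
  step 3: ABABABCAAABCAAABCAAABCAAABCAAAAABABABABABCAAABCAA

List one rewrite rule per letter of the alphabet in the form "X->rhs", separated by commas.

  step 0 ⇒ step 1: BCAB ⇒ CAA·AA·AB·CAA
    A ↦ AB
    B ↦ CAA
    C ↦ AA

A->AB, B->CAA, C->AA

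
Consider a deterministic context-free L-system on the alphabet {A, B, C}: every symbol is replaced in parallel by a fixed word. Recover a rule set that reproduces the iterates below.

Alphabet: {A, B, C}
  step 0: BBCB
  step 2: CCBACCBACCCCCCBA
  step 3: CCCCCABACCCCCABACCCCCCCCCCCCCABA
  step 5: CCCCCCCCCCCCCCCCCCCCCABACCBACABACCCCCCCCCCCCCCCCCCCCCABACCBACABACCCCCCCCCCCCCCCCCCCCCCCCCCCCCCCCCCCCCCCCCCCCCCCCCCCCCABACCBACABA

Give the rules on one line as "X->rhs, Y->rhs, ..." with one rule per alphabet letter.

  step 2 ⇒ step 3: CCBACCBACCCCCCBA ⇒ CC·CC·CA·BA·CC·CC·CA·BA·CC·CC·CC·CC·CC·CC·CA·BA
    A ↦ BA
    B ↦ CA
    C ↦ CC

A->BA, B->CA, C->CC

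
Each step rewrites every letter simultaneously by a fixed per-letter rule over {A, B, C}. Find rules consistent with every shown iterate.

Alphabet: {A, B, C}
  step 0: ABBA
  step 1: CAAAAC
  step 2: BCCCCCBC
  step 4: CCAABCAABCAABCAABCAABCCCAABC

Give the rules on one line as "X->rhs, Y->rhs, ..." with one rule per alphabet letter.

  step 1 ⇒ step 2: CAAAAC ⇒ BC·C·C·C·C·BC
    A ↦ C
    C ↦ BC
  step 0 ⇒ step 1: ABBA ⇒ C·AA·AA·C
    B ↦ AA

A->C, B->AA, C->BC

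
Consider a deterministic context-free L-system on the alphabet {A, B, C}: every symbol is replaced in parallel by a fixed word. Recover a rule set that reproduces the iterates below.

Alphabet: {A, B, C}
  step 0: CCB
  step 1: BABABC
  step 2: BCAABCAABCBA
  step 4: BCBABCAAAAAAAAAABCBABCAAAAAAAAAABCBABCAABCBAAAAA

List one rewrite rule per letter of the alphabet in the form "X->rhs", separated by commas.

A->AA, B->BC, C->BA

  step 1 ⇒ step 2: BABABC ⇒ BC·AA·BC·AA·BC·BA
    A ↦ AA
    B ↦ BC
    C ↦ BA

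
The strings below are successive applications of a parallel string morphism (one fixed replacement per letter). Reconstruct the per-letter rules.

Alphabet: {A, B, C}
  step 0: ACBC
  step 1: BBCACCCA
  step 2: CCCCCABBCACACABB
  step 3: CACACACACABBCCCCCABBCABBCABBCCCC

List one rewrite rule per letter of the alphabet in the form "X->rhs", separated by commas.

A->BB, B->CC, C->CA

  step 2 ⇒ step 3: CCCCCABBCACACABB ⇒ CA·CA·CA·CA·CA·BB·CC·CC·CA·BB·CA·BB·CA·BB·CC·CC
    A ↦ BB
    B ↦ CC
    C ↦ CA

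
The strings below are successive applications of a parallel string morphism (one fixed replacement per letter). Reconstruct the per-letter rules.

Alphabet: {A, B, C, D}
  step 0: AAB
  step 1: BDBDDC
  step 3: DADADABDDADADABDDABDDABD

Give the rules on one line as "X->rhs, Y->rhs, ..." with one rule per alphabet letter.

A->BD, B->DC, C->DA, D->DA

  step 0 ⇒ step 1: AAB ⇒ BD·BD·DC
    A ↦ BD
    B ↦ DC
    C ↦ DA  (constrained at step 1)
    D ↦ DA  (constrained at step 1)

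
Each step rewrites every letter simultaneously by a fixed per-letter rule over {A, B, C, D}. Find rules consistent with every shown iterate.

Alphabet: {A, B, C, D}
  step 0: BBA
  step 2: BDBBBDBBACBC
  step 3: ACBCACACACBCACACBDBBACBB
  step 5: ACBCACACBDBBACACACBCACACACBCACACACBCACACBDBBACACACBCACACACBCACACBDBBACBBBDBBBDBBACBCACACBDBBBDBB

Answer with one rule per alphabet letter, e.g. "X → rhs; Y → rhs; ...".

A->BD, B->AC, C->BB, D->BC

  step 2 ⇒ step 3: BDBBBDBBACBC ⇒ AC·BC·AC·AC·AC·BC·AC·AC·BD·BB·AC·BB
    A ↦ BD
    B ↦ AC
    C ↦ BB
    D ↦ BC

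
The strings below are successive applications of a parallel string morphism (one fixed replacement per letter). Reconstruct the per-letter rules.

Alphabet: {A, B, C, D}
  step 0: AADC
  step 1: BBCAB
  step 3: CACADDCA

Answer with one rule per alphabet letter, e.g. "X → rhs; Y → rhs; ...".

A->B, B->D, C->B, D->CA

  step 0 ⇒ step 1: AADC ⇒ B·B·CA·B
    A ↦ B
    C ↦ B
    D ↦ CA
    B ↦ D  (constrained at step 1)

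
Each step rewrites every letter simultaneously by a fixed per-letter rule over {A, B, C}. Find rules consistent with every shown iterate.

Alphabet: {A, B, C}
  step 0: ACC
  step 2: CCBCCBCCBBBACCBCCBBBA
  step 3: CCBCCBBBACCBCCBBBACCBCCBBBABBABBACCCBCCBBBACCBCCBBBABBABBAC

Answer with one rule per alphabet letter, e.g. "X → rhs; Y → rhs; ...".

A->C, B->BBA, C->CCB

  step 2 ⇒ step 3: CCBCCBCCBBBACCBCCBBBA ⇒ CCB·CCB·BBA·CCB·CCB·BBA·CCB·CCB·BBA·BBA·BBA·C·CCB·CCB·BBA·CCB·CCB·BBA·BBA·BBA·C
    A ↦ C
    B ↦ BBA
    C ↦ CCB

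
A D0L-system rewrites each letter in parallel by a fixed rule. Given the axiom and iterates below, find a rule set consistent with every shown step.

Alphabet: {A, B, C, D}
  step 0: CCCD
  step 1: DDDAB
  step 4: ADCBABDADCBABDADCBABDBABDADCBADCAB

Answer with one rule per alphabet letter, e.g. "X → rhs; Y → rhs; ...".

A->B, B->ADC, C->D, D->AB

  step 0 ⇒ step 1: CCCD ⇒ D·D·D·AB
    C ↦ D
    D ↦ AB
    A ↦ B  (constrained at step 1)
    B ↦ ADC  (constrained at step 1)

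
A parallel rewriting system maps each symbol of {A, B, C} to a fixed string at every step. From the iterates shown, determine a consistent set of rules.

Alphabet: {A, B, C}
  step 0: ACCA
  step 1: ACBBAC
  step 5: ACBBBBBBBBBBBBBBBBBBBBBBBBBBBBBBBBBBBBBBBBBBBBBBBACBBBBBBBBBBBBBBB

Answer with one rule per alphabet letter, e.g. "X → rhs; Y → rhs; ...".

  step 0 ⇒ step 1: ACCA ⇒ AC·B·B·AC
    A ↦ AC
    C ↦ B
    B ↦ BB  (constrained at step 1)

A->AC, B->BB, C->B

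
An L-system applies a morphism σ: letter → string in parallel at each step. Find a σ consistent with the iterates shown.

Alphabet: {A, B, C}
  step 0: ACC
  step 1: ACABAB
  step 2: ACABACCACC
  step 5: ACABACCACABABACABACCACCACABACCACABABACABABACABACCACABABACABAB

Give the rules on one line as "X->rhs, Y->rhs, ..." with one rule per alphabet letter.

A->AC, B->C, C->AB

  step 1 ⇒ step 2: ACABAB ⇒ AC·AB·AC·C·AC·C
    A ↦ AC
    B ↦ C
    C ↦ AB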